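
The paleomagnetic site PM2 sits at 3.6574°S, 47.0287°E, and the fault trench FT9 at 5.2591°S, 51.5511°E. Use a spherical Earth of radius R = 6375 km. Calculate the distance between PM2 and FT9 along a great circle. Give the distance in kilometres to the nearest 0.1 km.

Δφ = -1.6017°,  Δλ = 4.5224°
a = sin²(Δφ/2) + cos φ₁ cos φ₂ sin²(Δλ/2) = 0.001742
c = 2·arcsin(√a) = 0.083507 rad = 4.7846°
d = R·c = 6375 × 0.083507 = 532.4 km

532.4 km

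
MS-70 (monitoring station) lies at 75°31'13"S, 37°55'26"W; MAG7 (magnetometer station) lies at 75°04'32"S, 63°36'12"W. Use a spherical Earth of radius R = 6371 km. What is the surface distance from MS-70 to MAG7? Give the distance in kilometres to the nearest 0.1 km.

720.6 km

MS-70: φ = -75.52028°, λ = -37.92389°
MAG7: φ = -75.07556°, λ = -63.60333°
Δφ = 0.4447°,  Δλ = -25.6794°
a = sin²(Δφ/2) + cos φ₁ cos φ₂ sin²(Δλ/2) = 0.003195
c = 2·arcsin(√a) = 0.113112 rad = 6.4808°
d = R·c = 6371 × 0.113112 = 720.6 km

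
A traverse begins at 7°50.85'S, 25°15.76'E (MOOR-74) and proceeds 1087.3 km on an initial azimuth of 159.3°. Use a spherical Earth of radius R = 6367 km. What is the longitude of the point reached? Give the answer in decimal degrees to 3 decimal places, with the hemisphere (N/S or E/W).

28.864°E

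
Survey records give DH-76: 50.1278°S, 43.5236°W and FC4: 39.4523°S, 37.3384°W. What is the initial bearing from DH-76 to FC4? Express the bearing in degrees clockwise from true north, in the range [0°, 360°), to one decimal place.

Δλ = 6.1852°
y = sin Δλ · cos φ₂ = 0.083194
x = cos φ₁ sin φ₂ − sin φ₁ cos φ₂ cos Δλ = 0.181797
θ = atan2(y, x) = 24.5898° → 24.5898° (mod 360°)

24.6°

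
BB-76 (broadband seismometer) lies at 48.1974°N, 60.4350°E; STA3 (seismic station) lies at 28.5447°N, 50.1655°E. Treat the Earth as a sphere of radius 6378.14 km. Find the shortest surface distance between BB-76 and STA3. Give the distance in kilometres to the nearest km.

2359 km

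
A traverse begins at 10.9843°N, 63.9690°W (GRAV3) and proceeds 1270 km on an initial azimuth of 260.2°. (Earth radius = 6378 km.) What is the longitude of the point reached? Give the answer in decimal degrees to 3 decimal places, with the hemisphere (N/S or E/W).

δ = d/R = 1270/6378 = 0.199122 rad
φ₂ = arcsin(sin φ₁ cos δ + cos φ₁ sin δ cos θ)
   = arcsin(0.19054·0.98024 + 0.98168·0.19781·-0.17021) = 8.84274°
λ₂ = λ₁ + atan2(sin θ sin δ cos φ₁, cos δ − sin φ₁ sin φ₂) = -75.34619°

75.346°W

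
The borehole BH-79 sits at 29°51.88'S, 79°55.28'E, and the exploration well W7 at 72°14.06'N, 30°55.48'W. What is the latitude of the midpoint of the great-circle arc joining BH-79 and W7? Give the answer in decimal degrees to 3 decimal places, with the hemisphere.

29.276°N

BH-79: φ = -29.86467°, λ = +79.92133°
W7: φ = +72.23433°, λ = -30.92467°
Bx = cos φ₂ cos Δλ = -0.108581,  By = cos φ₂ sin Δλ = -0.285151
φₘ = atan2(sin φ₁ + sin φ₂, √((cos φ₁ + Bx)² + By²)) = 29.27629°
λₘ = λ₁ + atan2(By, cos φ₁ + Bx) = 59.32109°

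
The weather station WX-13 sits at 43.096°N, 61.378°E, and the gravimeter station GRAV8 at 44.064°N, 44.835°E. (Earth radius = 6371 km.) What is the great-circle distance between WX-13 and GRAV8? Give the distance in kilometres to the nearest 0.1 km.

Δφ = 0.9680°,  Δλ = -16.5430°
a = sin²(Δφ/2) + cos φ₁ cos φ₂ sin²(Δλ/2) = 0.010931
c = 2·arcsin(√a) = 0.209486 rad = 12.0027°
d = R·c = 6371 × 0.209486 = 1334.6 km

1334.6 km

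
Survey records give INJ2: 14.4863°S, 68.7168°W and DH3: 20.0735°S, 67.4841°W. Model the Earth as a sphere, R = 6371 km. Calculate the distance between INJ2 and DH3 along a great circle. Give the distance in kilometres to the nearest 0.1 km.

634.9 km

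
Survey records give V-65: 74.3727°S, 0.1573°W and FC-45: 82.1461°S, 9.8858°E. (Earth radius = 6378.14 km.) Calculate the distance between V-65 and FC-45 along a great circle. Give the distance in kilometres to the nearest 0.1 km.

891.5 km

Δφ = -7.7734°,  Δλ = 10.0431°
a = sin²(Δφ/2) + cos φ₁ cos φ₂ sin²(Δλ/2) = 0.004877
c = 2·arcsin(√a) = 0.139780 rad = 8.0088°
d = R·c = 6378.14 × 0.139780 = 891.5 km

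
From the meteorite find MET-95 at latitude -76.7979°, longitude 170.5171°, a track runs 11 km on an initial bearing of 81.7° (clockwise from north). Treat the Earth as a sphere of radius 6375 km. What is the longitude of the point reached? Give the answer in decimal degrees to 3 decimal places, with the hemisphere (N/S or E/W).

δ = d/R = 11/6375 = 0.001725 rad
φ₂ = arcsin(sin φ₁ cos δ + cos φ₁ sin δ cos θ)
   = arcsin(-0.97357·1.00000 + 0.22839·0.00173·0.14436) = -76.78327°
λ₂ = λ₁ + atan2(sin θ sin δ cos φ₁, cos δ − sin φ₁ sin φ₂) = 170.94498°

170.945°E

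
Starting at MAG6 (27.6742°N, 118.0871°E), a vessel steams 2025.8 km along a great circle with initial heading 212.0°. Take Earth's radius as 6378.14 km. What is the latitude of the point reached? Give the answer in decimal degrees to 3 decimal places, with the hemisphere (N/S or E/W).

11.927°N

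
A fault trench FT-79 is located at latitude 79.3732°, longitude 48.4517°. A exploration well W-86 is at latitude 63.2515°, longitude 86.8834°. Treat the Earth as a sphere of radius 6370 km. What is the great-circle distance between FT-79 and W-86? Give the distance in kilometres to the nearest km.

Δφ = -16.1217°,  Δλ = 38.4317°
a = sin²(Δφ/2) + cos φ₁ cos φ₂ sin²(Δλ/2) = 0.028654
c = 2·arcsin(√a) = 0.340187 rad = 19.4913°
d = R·c = 6370 × 0.340187 = 2167.0 km

2167 km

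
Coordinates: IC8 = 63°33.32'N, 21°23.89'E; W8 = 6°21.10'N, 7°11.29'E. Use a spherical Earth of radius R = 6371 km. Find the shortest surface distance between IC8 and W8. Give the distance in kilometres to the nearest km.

6463 km

IC8: φ = +63.55533°, λ = +21.39817°
W8: φ = +6.35167°, λ = +7.18817°
Δφ = -57.2037°,  Δλ = -14.2100°
a = sin²(Δφ/2) + cos φ₁ cos φ₂ sin²(Δλ/2) = 0.235944
c = 2·arcsin(√a) = 1.014421 rad = 58.1220°
d = R·c = 6371 × 1.014421 = 6462.9 km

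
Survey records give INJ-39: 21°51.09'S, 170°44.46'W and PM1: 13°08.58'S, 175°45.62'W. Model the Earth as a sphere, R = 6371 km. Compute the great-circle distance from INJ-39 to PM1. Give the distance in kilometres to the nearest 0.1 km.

INJ-39: φ = -21.85150°, λ = -170.74100°
PM1: φ = -13.14300°, λ = -175.76033°
Δφ = 8.7085°,  Δλ = -5.0193°
a = sin²(Δφ/2) + cos φ₁ cos φ₂ sin²(Δλ/2) = 0.007497
c = 2·arcsin(√a) = 0.173391 rad = 9.9346°
d = R·c = 6371 × 0.173391 = 1104.7 km

1104.7 km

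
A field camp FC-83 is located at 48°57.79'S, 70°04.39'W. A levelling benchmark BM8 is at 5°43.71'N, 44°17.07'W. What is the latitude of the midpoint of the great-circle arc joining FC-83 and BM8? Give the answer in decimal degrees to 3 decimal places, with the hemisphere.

22.101°S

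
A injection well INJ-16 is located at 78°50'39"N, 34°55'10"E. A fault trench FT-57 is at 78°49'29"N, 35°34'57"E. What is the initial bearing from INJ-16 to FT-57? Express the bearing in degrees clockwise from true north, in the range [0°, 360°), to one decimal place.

INJ-16: φ = +78.84417°, λ = +34.91944°
FT-57: φ = +78.82472°, λ = +35.58250°
Δλ = 0.6631°
y = sin Δλ · cos φ₂ = 0.002243
x = cos φ₁ sin φ₂ − sin φ₁ cos φ₂ cos Δλ = -0.000327
θ = atan2(y, x) = 98.2861° → 98.2861° (mod 360°)

98.3°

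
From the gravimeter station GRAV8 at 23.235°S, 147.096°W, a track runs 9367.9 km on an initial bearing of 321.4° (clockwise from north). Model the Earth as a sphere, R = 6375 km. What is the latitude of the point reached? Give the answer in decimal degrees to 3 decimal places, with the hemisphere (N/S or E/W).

δ = d/R = 9367.9/6375 = 1.469475 rad
φ₂ = arcsin(sin φ₁ cos δ + cos φ₁ sin δ cos θ)
   = arcsin(-0.39450·0.10115 + 0.91889·0.99487·0.78152) = 42.41909°
λ₂ = λ₁ + atan2(sin θ sin δ cos φ₁, cos δ − sin φ₁ sin φ₂) = 155.68280°

42.419°N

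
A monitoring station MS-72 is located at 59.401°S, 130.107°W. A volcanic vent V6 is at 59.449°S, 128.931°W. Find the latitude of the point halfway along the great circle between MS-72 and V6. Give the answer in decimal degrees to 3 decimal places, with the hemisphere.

Bx = cos φ₂ cos Δλ = 0.508198,  By = cos φ₂ sin Δλ = 0.010432
φₘ = atan2(sin φ₁ + sin φ₂, √((cos φ₁ + Bx)² + By²)) = -59.42632°
λₘ = λ₁ + atan2(By, cos φ₁ + Bx) = -129.51942°

59.426°S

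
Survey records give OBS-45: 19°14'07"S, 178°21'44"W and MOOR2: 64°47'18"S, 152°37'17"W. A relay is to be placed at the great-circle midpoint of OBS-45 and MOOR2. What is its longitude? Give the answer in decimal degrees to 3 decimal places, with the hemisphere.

170.431°W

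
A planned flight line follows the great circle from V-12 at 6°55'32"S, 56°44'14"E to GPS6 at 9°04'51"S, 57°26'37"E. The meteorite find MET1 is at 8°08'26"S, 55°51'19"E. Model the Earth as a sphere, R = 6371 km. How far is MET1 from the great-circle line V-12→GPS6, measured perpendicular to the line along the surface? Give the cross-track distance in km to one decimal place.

V-12: φ = -6.92556°, λ = +56.73722°
GPS6: φ = -9.08083°, λ = +57.44361°
MET1: φ = -8.14056°, λ = +55.85528°
δ₁₃ = central angle V-12→MET1 = 0.026125 rad  (haversine)
θ₁₃ = bearing V-12→MET1 = 215.683°,  θ₁₂ = bearing V-12→GPS6 = 162.067°
dₓₜ = R·arcsin(sin δ₁₃ · sin(θ₁₃ − θ₁₂)) = 6371·arcsin(0.02612·sin(53.616°)) = 133.993 km
|dₓₜ| = 133.993 km

134.0 km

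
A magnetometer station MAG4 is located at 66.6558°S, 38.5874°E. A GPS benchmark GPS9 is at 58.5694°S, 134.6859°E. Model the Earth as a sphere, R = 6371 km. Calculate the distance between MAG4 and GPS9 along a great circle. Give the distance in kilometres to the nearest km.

4493 km

Δφ = 8.0864°,  Δλ = 96.0985°
a = sin²(Δφ/2) + cos φ₁ cos φ₂ sin²(Δλ/2) = 0.119264
c = 2·arcsin(√a) = 0.705215 rad = 40.4059°
d = R·c = 6371 × 0.705215 = 4492.9 km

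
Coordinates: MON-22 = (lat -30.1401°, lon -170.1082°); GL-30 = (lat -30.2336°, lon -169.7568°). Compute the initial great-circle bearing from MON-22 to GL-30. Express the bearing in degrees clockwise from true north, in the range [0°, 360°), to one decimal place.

107.2°

Δλ = 0.3514°
y = sin Δλ · cos φ₂ = 0.005299
x = cos φ₁ sin φ₂ − sin φ₁ cos φ₂ cos Δλ = -0.001640
θ = atan2(y, x) = 107.1978° → 107.1978° (mod 360°)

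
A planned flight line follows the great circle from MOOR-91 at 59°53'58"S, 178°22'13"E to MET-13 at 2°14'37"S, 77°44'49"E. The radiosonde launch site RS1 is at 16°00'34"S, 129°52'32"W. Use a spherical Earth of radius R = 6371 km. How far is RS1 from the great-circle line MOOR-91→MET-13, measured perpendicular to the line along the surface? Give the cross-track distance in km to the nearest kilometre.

1511 km

MOOR-91: φ = -59.89944°, λ = +178.37028°
MET-13: φ = -2.24361°, λ = +77.74694°
RS1: φ = -16.00944°, λ = -129.87556°
δ₁₃ = central angle MOOR-91→RS1 = 1.003894 rad  (haversine)
θ₁₃ = bearing MOOR-91→RS1 = 63.495°,  θ₁₂ = bearing MOOR-91→MET-13 = 259.670°
dₓₜ = R·arcsin(sin δ₁₃ · sin(θ₁₃ − θ₁₂)) = 6371·arcsin(0.84357·sin(-196.176°)) = 1511.364 km
|dₓₜ| = 1511.364 km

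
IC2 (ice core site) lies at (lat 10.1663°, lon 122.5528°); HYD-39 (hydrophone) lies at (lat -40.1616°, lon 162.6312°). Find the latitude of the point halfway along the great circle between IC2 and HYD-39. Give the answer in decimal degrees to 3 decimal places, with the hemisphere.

Bx = cos φ₂ cos Δλ = 0.584760,  By = cos φ₂ sin Δλ = 0.492037
φₘ = atan2(sin φ₁ + sin φ₂, √((cos φ₁ + Bx)² + By²)) = -15.90066°
λₘ = λ₁ + atan2(By, cos φ₁ + Bx) = 139.96356°

15.901°S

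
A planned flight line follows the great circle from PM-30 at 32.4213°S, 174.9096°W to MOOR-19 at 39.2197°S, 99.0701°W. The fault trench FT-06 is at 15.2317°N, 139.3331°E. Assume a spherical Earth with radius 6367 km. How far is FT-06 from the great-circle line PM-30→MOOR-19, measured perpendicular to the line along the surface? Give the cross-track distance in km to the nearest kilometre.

1026 km

δ₁₃ = central angle PM-30→FT-06 = 1.129179 rad  (haversine)
θ₁₃ = bearing PM-30→FT-06 = 310.131°,  θ₁₂ = bearing PM-30→MOOR-19 = 119.910°
dₓₜ = R·arcsin(sin δ₁₃ · sin(θ₁₃ − θ₁₂)) = 6367·arcsin(0.90406·sin(190.221°)) = -1025.801 km
|dₓₜ| = 1025.801 km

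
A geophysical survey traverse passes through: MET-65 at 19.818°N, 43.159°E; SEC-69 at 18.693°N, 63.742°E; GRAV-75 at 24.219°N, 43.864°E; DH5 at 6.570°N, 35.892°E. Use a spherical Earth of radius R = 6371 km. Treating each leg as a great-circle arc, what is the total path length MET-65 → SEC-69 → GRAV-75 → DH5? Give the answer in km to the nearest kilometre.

6446 km

MET-65→SEC-69: c = 0.339504 rad, d = 2162.98 km
SEC-69→GRAV-75: c = 0.336604 rad, d = 2144.50 km
GRAV-75→DH5: c = 0.335711 rad, d = 2138.82 km
Total = 2162.98 + 2144.50 + 2138.82 = 6446.30 km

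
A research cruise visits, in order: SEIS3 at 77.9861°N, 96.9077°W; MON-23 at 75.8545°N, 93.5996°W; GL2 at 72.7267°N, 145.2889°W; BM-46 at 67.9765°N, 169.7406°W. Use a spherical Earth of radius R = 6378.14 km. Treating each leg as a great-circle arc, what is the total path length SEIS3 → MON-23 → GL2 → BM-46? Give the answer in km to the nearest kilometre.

SEIS3→MON-23: c = 0.039417 rad, d = 251.40 km
MON-23→GL2: c = 0.241710 rad, d = 1541.66 km
GL2→BM-46: c = 0.164021 rad, d = 1046.15 km
Total = 251.40 + 1541.66 + 1046.15 = 2839.21 km

2839 km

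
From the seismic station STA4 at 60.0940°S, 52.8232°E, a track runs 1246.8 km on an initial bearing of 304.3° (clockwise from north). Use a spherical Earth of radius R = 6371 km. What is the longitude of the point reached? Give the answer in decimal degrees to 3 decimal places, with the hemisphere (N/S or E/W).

37.445°E

δ = d/R = 1246.8/6371 = 0.195699 rad
φ₂ = arcsin(sin φ₁ cos δ + cos φ₁ sin δ cos θ)
   = arcsin(-0.86684·0.98091 + 0.49858·0.19445·0.56353) = -52.71805°
λ₂ = λ₁ + atan2(sin θ sin δ cos φ₁, cos δ − sin φ₁ sin φ₂) = 37.44483°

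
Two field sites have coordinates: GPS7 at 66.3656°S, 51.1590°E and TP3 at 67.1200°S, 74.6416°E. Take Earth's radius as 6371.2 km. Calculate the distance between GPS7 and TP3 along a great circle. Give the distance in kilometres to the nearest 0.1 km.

Δφ = -0.7544°,  Δλ = 23.4826°
a = sin²(Δφ/2) + cos φ₁ cos φ₂ sin²(Δλ/2) = 0.006498
c = 2·arcsin(√a) = 0.161394 rad = 9.2472°
d = R·c = 6371.2 × 0.161394 = 1028.3 km

1028.3 km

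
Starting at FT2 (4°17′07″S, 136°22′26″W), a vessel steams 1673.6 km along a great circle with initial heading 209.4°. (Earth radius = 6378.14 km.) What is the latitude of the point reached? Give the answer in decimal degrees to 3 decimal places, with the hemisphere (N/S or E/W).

17.309°S

FT2: φ = -4.28528°, λ = -136.37389°
δ = d/R = 1673.6/6378.14 = 0.262396 rad
φ₂ = arcsin(sin φ₁ cos δ + cos φ₁ sin δ cos θ)
   = arcsin(-0.07472·0.96577 + 0.99720·0.25940·-0.87121) = -17.30883°
λ₂ = λ₁ + atan2(sin θ sin δ cos φ₁, cos δ − sin φ₁ sin φ₂) = -144.03874°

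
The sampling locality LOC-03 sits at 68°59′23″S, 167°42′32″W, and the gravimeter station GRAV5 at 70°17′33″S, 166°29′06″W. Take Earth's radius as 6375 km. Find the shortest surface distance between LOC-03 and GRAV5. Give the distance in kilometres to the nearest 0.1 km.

LOC-03: φ = -68.98972°, λ = -167.70889°
GRAV5: φ = -70.29250°, λ = -166.48500°
Δφ = -1.3028°,  Δλ = 1.2239°
a = sin²(Δφ/2) + cos φ₁ cos φ₂ sin²(Δλ/2) = 0.000143
c = 2·arcsin(√a) = 0.023920 rad = 1.3705°
d = R·c = 6375 × 0.023920 = 152.5 km

152.5 km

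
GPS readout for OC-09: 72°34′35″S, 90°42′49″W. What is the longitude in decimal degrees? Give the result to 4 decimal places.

90.7136°W

90° + 42′/60 + 49″/3600 = 90 + 0.70000 + 0.01361 = 90.7136°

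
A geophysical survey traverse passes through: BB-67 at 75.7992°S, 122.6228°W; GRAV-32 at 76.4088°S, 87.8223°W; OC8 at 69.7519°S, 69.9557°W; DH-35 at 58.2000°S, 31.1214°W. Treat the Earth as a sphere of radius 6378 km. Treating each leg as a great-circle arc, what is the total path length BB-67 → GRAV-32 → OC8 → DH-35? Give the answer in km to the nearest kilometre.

BB-67→GRAV-32: c = 0.144120 rad, d = 919.20 km
GRAV-32→OC8: c = 0.146171 rad, d = 932.28 km
OC8→DH-35: c = 0.349825 rad, d = 2231.18 km
Total = 919.20 + 932.28 + 2231.18 = 4082.67 km

4083 km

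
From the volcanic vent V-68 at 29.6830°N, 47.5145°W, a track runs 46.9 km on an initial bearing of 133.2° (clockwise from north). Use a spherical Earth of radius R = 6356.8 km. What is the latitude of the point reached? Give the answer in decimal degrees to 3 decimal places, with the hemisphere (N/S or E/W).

29.393°N

δ = d/R = 46.9/6356.8 = 0.007378 rad
φ₂ = arcsin(sin φ₁ cos δ + cos φ₁ sin δ cos θ)
   = arcsin(0.49520·0.99997 + 0.86878·0.00738·-0.68455) = 29.39316°
λ₂ = λ₁ + atan2(sin θ sin δ cos φ₁, cos δ − sin φ₁ sin φ₂) = -47.16082°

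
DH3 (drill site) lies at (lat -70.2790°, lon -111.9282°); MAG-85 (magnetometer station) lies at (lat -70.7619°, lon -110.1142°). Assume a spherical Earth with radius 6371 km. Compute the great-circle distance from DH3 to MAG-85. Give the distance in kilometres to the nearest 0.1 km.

86.1 km

Δφ = -0.4829°,  Δλ = 1.8140°
a = sin²(Δφ/2) + cos φ₁ cos φ₂ sin²(Δλ/2) = 0.000046
c = 2·arcsin(√a) = 0.013508 rad = 0.7740°
d = R·c = 6371 × 0.013508 = 86.1 km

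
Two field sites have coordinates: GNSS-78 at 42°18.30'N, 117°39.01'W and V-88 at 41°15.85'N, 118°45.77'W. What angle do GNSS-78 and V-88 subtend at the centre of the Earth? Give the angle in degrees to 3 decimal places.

1.331°

GNSS-78: φ = +42.30500°, λ = -117.65017°
V-88: φ = +41.26417°, λ = -118.76283°
Δφ = -1.0408°,  Δλ = -1.1127°
a = sin²(Δφ/2) + cos φ₁ cos φ₂ sin²(Δλ/2) = 0.000135
c = 2·arcsin(√a) = 0.023231 rad = 1.3310°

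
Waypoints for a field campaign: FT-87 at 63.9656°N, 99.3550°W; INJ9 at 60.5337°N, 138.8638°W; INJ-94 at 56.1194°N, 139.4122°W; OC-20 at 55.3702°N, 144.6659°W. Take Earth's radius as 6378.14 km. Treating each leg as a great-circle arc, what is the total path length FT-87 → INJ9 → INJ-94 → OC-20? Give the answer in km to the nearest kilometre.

2880 km

FT-87→INJ9: c = 0.321134 rad, d = 2048.24 km
INJ9→INJ-94: c = 0.077207 rad, d = 492.44 km
INJ-94→OC-20: c = 0.053229 rad, d = 339.50 km
Total = 2048.24 + 492.44 + 339.50 = 2880.18 km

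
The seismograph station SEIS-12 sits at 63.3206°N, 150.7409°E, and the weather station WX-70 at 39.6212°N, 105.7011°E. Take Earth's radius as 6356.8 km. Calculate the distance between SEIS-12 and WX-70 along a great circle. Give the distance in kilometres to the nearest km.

3938 km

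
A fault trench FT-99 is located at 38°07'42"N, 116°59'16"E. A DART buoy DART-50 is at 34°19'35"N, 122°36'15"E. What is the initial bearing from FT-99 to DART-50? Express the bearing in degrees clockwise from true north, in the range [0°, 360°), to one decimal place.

FT-99: φ = +38.12833°, λ = +116.98778°
DART-50: φ = +34.32639°, λ = +122.60417°
Δλ = 5.6164°
y = sin Δλ · cos φ₂ = 0.080823
x = cos φ₁ sin φ₂ − sin φ₁ cos φ₂ cos Δλ = -0.063860
θ = atan2(y, x) = 128.3131° → 128.3131° (mod 360°)

128.3°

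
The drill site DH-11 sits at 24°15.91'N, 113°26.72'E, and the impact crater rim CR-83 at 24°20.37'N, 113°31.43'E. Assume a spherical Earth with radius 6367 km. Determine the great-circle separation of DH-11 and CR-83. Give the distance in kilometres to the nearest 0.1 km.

11.5 km

DH-11: φ = +24.26517°, λ = +113.44533°
CR-83: φ = +24.33950°, λ = +113.52383°
Δφ = 0.0743°,  Δλ = 0.0785°
a = sin²(Δφ/2) + cos φ₁ cos φ₂ sin²(Δλ/2) = 0.000001
c = 2·arcsin(√a) = 0.001801 rad = 0.1032°
d = R·c = 6367 × 0.001801 = 11.5 km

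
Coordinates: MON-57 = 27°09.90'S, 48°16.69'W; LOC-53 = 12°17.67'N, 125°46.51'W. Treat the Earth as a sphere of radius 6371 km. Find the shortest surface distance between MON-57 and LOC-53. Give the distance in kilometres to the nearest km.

MON-57: φ = -27.16500°, λ = -48.27817°
LOC-53: φ = +12.29450°, λ = -125.77517°
Δφ = 39.4595°,  Δλ = -77.4970°
a = sin²(Δφ/2) + cos φ₁ cos φ₂ sin²(Δλ/2) = 0.454512
c = 2·arcsin(√a) = 1.479694 rad = 84.7802°
d = R·c = 6371 × 1.479694 = 9427.1 km

9427 km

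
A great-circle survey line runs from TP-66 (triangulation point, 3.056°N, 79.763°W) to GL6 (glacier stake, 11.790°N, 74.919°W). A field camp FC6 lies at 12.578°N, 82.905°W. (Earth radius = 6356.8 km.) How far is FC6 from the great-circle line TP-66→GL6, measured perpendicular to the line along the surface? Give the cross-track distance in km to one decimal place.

δ₁₃ = central angle TP-66→FC6 = 0.174825 rad  (haversine)
θ₁₃ = bearing TP-66→FC6 = 342.088°,  θ₁₂ = bearing TP-66→GL6 = 28.533°
dₓₜ = R·arcsin(sin δ₁₃ · sin(θ₁₃ − θ₁₂)) = 6356.8·arcsin(0.17394·sin(313.555°)) = -803.437 km
|dₓₜ| = 803.437 km

803.4 km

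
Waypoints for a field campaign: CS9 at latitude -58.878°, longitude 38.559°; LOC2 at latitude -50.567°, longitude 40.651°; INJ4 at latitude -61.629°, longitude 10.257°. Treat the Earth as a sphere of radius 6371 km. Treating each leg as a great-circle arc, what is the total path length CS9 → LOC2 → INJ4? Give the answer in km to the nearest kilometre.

3153 km

CS9→LOC2: c = 0.146560 rad, d = 933.74 km
LOC2→INJ4: c = 0.348343 rad, d = 2219.29 km
Total = 933.74 + 2219.29 = 3153.03 km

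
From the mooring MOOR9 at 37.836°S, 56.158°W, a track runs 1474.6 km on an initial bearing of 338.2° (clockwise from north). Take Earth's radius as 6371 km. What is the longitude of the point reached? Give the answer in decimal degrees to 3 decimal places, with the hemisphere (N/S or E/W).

61.569°W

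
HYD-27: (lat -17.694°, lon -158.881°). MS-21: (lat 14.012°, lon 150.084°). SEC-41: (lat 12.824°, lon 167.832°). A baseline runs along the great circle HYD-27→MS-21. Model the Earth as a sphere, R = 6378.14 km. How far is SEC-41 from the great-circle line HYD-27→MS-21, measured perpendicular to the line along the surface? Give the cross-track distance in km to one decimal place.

919.2 km

δ₁₃ = central angle HYD-27→SEC-41 = 0.782629 rad  (haversine)
θ₁₃ = bearing HYD-27→SEC-41 = 310.632°,  θ₁₂ = bearing HYD-27→MS-21 = 298.880°
dₓₜ = R·arcsin(sin δ₁₃ · sin(θ₁₃ − θ₁₂)) = 6378.14·arcsin(0.70515·sin(11.751°)) = 919.164 km
|dₓₜ| = 919.164 km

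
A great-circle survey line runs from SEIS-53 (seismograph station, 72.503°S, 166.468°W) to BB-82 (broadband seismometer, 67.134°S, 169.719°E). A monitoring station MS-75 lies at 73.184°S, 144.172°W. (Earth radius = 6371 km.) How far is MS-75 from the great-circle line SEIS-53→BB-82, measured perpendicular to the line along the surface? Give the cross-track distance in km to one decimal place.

64.4 km

δ₁₃ = central angle SEIS-53→MS-75 = 0.114724 rad  (haversine)
θ₁₃ = bearing SEIS-53→MS-75 = 106.501°,  θ₁₂ = bearing SEIS-53→BB-82 = 291.569°
dₓₜ = R·arcsin(sin δ₁₃ · sin(θ₁₃ − θ₁₂)) = 6371·arcsin(0.11447·sin(-185.068°)) = 64.431 km
|dₓₜ| = 64.431 km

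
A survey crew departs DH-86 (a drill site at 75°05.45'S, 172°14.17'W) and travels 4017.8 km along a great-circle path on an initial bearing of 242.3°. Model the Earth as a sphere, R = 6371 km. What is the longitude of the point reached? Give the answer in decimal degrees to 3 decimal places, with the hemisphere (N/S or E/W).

91.525°E

DH-86: φ = -75.09083°, λ = -172.23617°
δ = d/R = 4017.8/6371 = 0.630639 rad
φ₂ = arcsin(sin φ₁ cos δ + cos φ₁ sin δ cos θ)
   = arcsin(-0.96633·0.80765 + 0.25729·0.58966·-0.46484) = -58.31881°
λ₂ = λ₁ + atan2(sin θ sin δ cos φ₁, cos δ − sin φ₁ sin φ₂) = 91.52512°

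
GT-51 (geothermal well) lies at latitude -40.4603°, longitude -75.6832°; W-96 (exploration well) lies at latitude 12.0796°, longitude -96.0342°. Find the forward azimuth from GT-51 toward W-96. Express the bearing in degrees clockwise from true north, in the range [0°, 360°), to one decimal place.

335.7°

Δλ = -20.3510°
y = sin Δλ · cos φ₂ = -0.340070
x = cos φ₁ sin φ₂ − sin φ₁ cos φ₂ cos Δλ = 0.754168
θ = atan2(y, x) = -24.2716° → 335.7284° (mod 360°)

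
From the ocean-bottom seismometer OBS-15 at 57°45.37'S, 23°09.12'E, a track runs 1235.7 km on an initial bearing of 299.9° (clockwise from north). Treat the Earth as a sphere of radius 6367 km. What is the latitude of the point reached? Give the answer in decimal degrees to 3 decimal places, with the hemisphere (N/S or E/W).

51.134°S

OBS-15: φ = -57.75617°, λ = +23.15200°
δ = d/R = 1235.7/6367 = 0.194079 rad
φ₂ = arcsin(sin φ₁ cos δ + cos φ₁ sin δ cos θ)
   = arcsin(-0.84579·0.98123 + 0.53352·0.19286·0.49849) = -51.13380°
λ₂ = λ₁ + atan2(sin θ sin δ cos φ₁, cos δ − sin φ₁ sin φ₂) = 7.69947°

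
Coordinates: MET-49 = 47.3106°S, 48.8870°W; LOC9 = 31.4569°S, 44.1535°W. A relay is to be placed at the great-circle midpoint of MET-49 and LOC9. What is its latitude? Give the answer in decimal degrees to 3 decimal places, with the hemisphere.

Bx = cos φ₂ cos Δλ = 0.850124,  By = cos φ₂ sin Δλ = 0.070393
φₘ = atan2(sin φ₁ + sin φ₂, √((cos φ₁ + Bx)² + By²)) = -39.40742°
λₘ = λ₁ + atan2(By, cos φ₁ + Bx) = -46.24956°

39.407°S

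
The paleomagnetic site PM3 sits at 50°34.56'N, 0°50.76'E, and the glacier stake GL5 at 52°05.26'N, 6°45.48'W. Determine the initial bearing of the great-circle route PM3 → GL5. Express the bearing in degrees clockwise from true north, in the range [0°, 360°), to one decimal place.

PM3: φ = +50.57600°, λ = +0.84600°
GL5: φ = +52.08767°, λ = -6.75800°
Δλ = -7.6040°
y = sin Δλ · cos φ₂ = -0.081308
x = cos φ₁ sin φ₂ − sin φ₁ cos φ₂ cos Δλ = 0.030554
θ = atan2(y, x) = -69.4045° → 290.5955° (mod 360°)

290.6°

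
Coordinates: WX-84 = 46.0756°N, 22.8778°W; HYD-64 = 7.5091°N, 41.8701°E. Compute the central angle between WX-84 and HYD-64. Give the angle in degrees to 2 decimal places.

67.20°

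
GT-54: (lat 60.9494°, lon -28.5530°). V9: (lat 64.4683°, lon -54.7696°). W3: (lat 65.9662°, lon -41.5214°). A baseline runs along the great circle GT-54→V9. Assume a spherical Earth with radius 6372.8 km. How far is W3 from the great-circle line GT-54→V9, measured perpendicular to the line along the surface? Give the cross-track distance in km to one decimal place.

273.4 km

δ₁₃ = central angle GT-54→W3 = 0.133329 rad  (haversine)
θ₁₃ = bearing GT-54→W3 = 316.564°,  θ₁₂ = bearing GT-54→V9 = 297.741°
dₓₜ = R·arcsin(sin δ₁₃ · sin(θ₁₃ − θ₁₂)) = 6372.8·arcsin(0.13293·sin(18.823°)) = 273.420 km
|dₓₜ| = 273.420 km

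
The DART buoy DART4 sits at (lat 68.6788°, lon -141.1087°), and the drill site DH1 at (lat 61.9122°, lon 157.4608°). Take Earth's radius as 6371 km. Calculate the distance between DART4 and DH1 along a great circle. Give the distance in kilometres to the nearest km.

2819 km

Δφ = -6.7666°,  Δλ = -61.4305°
a = sin²(Δφ/2) + cos φ₁ cos φ₂ sin²(Δλ/2) = 0.048144
c = 2·arcsin(√a) = 0.442435 rad = 25.3497°
d = R·c = 6371 × 0.442435 = 2818.8 km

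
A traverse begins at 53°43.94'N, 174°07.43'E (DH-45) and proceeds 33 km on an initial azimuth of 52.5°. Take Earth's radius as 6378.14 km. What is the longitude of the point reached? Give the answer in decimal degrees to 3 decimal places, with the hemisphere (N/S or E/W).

DH-45: φ = +53.73233°, λ = +174.12383°
δ = d/R = 33/6378.14 = 0.005174 rad
φ₂ = arcsin(sin φ₁ cos δ + cos φ₁ sin δ cos θ)
   = arcsin(0.80626·0.99999 + 0.59156·0.00517·0.60876) = 53.91214°
λ₂ = λ₁ + atan2(sin θ sin δ cos φ₁, cos δ − sin φ₁ sin φ₂) = 174.52311°

174.523°E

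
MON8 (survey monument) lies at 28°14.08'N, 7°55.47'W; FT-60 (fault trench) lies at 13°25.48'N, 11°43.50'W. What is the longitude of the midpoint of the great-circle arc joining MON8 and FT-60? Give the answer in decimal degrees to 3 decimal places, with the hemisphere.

MON8: φ = +28.23467°, λ = -7.92450°
FT-60: φ = +13.42467°, λ = -11.72500°
Bx = cos φ₂ cos Δλ = 0.970537,  By = cos φ₂ sin Δλ = -0.064472
φₘ = atan2(sin φ₁ + sin φ₂, √((cos φ₁ + Bx)² + By²)) = 20.84012°
λₘ = λ₁ + atan2(By, cos φ₁ + Bx) = -9.91875°

9.919°W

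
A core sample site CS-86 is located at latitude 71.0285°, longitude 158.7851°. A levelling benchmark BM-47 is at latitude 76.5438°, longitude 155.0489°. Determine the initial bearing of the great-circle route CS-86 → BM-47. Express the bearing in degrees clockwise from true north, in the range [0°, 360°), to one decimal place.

Δλ = -3.7362°
y = sin Δλ · cos φ₂ = -0.015164
x = cos φ₁ sin φ₂ − sin φ₁ cos φ₂ cos Δλ = 0.096579
θ = atan2(y, x) = -8.9229° → 351.0771° (mod 360°)

351.1°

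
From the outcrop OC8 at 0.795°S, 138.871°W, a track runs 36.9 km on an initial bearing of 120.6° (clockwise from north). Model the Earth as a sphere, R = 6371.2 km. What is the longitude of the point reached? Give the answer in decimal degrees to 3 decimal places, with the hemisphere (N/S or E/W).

138.585°W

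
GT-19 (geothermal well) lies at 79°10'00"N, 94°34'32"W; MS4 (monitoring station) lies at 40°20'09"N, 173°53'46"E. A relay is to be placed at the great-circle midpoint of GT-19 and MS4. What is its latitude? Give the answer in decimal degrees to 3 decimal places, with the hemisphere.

64.414°N

GT-19: φ = +79.16667°, λ = -94.57556°
MS4: φ = +40.33583°, λ = +173.89611°
Bx = cos φ₂ cos Δλ = -0.020331,  By = cos φ₂ sin Δλ = -0.761993
φₘ = atan2(sin φ₁ + sin φ₂, √((cos φ₁ + Bx)² + By²)) = 64.41395°
λₘ = λ₁ + atan2(By, cos φ₁ + Bx) = -172.16930°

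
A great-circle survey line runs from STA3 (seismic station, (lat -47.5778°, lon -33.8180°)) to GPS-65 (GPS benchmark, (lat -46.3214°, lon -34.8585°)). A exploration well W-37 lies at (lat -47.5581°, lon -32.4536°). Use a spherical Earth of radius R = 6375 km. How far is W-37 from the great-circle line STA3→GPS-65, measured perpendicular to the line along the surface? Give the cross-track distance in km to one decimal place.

δ₁₃ = central angle STA3→W-37 = 0.016071 rad  (haversine)
θ₁₃ = bearing STA3→W-37 = 89.278°,  θ₁₂ = bearing STA3→GPS-65 = 330.138°
dₓₜ = R·arcsin(sin δ₁₃ · sin(θ₁₃ − θ₁₂)) = 6375·arcsin(0.01607·sin(-240.860°)) = 89.483 km
|dₓₜ| = 89.483 km

89.5 km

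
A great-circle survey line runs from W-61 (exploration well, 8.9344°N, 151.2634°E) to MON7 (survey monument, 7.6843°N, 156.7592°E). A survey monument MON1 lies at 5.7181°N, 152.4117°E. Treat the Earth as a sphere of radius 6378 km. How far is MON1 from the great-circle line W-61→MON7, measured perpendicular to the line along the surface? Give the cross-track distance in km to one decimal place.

321.6 km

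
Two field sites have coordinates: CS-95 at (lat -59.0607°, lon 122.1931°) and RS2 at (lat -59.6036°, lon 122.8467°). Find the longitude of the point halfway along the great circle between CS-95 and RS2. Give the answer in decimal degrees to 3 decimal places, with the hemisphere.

Bx = cos φ₂ cos Δλ = 0.505947,  By = cos φ₂ sin Δλ = 0.005772
φₘ = atan2(sin φ₁ + sin φ₂, √((cos φ₁ + Bx)² + By²)) = -59.33256°
λₘ = λ₁ + atan2(By, cos φ₁ + Bx) = 122.51729°

122.517°E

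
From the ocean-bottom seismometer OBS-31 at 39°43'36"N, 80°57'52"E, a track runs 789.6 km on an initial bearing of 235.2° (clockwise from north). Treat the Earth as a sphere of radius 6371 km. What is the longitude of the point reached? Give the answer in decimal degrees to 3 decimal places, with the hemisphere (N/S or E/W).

73.806°E

OBS-31: φ = +39.72667°, λ = +80.96444°
δ = d/R = 789.6/6371 = 0.123937 rad
φ₂ = arcsin(sin φ₁ cos δ + cos φ₁ sin δ cos θ)
   = arcsin(0.63913·0.99233 + 0.76910·0.12362·-0.57071) = 35.44789°
λ₂ = λ₁ + atan2(sin θ sin δ cos φ₁, cos δ − sin φ₁ sin φ₂) = 73.80639°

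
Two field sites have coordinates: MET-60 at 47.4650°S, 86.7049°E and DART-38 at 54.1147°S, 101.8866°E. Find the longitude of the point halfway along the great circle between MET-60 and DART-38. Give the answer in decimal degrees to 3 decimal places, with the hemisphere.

93.752°E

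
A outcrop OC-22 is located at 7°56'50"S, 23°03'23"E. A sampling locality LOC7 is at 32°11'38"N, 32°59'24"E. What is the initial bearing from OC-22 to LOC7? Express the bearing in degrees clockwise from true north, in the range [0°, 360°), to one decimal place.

12.8°

OC-22: φ = -7.94722°, λ = +23.05639°
LOC7: φ = +32.19389°, λ = +32.99000°
Δλ = 9.9336°
y = sin Δλ · cos φ₂ = 0.145984
x = cos φ₁ sin φ₂ − sin φ₁ cos φ₂ cos Δλ = 0.642918
θ = atan2(y, x) = 12.7929° → 12.7929° (mod 360°)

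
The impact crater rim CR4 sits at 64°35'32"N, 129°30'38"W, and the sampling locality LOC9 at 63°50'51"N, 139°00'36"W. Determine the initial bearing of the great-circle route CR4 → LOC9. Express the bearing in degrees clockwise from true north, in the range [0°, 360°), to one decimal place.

CR4: φ = +64.59222°, λ = -129.51056°
LOC9: φ = +63.84750°, λ = -139.01000°
Δλ = -9.4994°
y = sin Δλ · cos φ₂ = -0.072742
x = cos φ₁ sin φ₂ − sin φ₁ cos φ₂ cos Δλ = -0.007538
θ = atan2(y, x) = -95.9162° → 264.0838° (mod 360°)

264.1°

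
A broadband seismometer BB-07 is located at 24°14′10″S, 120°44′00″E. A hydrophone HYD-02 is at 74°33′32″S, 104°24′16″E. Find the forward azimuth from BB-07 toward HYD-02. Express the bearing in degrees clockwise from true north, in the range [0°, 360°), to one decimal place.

BB-07: φ = -24.23611°, λ = +120.73333°
HYD-02: φ = -74.55889°, λ = +104.40444°
Δλ = -16.3289°
y = sin Δλ · cos φ₂ = -0.074856
x = cos φ₁ sin φ₂ − sin φ₁ cos φ₂ cos Δλ = -0.774062
θ = atan2(y, x) = -174.4764° → 185.5236° (mod 360°)

185.5°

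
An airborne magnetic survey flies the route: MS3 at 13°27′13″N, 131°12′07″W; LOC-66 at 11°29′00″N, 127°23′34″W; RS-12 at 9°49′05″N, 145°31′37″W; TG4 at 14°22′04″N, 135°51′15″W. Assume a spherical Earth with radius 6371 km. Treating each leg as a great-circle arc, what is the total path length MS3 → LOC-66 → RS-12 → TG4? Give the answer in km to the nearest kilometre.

3625 km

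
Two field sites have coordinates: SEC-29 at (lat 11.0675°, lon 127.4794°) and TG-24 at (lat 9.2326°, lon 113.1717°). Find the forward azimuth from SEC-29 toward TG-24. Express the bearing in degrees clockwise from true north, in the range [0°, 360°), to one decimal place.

263.9°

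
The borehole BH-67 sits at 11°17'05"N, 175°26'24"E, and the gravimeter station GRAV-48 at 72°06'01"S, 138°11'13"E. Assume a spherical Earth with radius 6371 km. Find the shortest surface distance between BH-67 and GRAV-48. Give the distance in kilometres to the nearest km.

BH-67: φ = +11.28472°, λ = +175.44000°
GRAV-48: φ = -72.10028°, λ = +138.18694°
Δφ = -83.3850°,  Δλ = -37.2531°
a = sin²(Δφ/2) + cos φ₁ cos φ₂ sin²(Δλ/2) = 0.473150
c = 2·arcsin(√a) = 1.517070 rad = 86.9217°
d = R·c = 6371 × 1.517070 = 9665.3 km

9665 km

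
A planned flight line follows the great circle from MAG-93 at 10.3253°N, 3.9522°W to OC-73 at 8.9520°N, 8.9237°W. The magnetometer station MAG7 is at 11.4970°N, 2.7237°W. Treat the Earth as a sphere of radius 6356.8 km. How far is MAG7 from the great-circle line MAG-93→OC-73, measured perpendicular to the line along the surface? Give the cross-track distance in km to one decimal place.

δ₁₃ = central angle MAG-93→MAG7 = 0.029350 rad  (haversine)
θ₁₃ = bearing MAG-93→MAG7 = 45.719°,  θ₁₂ = bearing MAG-93→OC-73 = 254.774°
dₓₜ = R·arcsin(sin δ₁₃ · sin(θ₁₃ − θ₁₂)) = 6356.8·arcsin(0.02935·sin(-209.055°)) = 90.600 km
|dₓₜ| = 90.600 km

90.6 km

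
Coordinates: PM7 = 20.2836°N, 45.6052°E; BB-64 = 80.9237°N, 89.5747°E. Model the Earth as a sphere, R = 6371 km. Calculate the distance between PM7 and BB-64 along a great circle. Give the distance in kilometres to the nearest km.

7042 km

Δφ = 60.6401°,  Δλ = 43.9695°
a = sin²(Δφ/2) + cos φ₁ cos φ₂ sin²(Δλ/2) = 0.275590
c = 2·arcsin(√a) = 1.105352 rad = 63.3320°
d = R·c = 6371 × 1.105352 = 7042.2 km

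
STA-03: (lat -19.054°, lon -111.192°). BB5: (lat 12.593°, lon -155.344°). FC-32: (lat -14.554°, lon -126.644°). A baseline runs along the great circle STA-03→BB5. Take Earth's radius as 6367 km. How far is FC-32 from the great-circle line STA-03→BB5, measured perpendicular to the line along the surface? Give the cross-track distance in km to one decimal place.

δ₁₃ = central angle STA-03→FC-32 = 0.269711 rad  (haversine)
θ₁₃ = bearing STA-03→FC-32 = 284.572°,  θ₁₂ = bearing STA-03→BB5 = 302.595°
dₓₜ = R·arcsin(sin δ₁₃ · sin(θ₁₃ − θ₁₂)) = 6367·arcsin(0.26645·sin(-18.024°)) = -525.507 km
|dₓₜ| = 525.507 km

525.5 km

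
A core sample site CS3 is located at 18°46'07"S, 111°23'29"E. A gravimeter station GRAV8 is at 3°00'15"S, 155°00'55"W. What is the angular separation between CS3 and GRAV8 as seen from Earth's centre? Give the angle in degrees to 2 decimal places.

92.43°

CS3: φ = -18.76861°, λ = +111.39139°
GRAV8: φ = -3.00417°, λ = -155.01528°
Δφ = 15.7644°,  Δλ = 93.5933°
a = sin²(Δφ/2) + cos φ₁ cos φ₂ sin²(Δλ/2) = 0.521199
c = 2·arcsin(√a) = 1.613207 rad = 92.4299°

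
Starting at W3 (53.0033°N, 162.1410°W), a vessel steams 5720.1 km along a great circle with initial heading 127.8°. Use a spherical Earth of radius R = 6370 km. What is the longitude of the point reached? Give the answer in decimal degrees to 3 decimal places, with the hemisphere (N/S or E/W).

122.947°W

δ = d/R = 5720.1/6370 = 0.897975 rad
φ₂ = arcsin(sin φ₁ cos δ + cos φ₁ sin δ cos θ)
   = arcsin(0.79867·0.62320 + 0.60177·0.78207·-0.61291) = 12.08010°
λ₂ = λ₁ + atan2(sin θ sin δ cos φ₁, cos δ − sin φ₁ sin φ₂) = -122.94704°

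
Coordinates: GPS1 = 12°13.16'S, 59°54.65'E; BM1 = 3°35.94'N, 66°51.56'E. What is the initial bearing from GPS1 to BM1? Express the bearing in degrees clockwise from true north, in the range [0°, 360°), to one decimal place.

GPS1: φ = -12.21933°, λ = +59.91083°
BM1: φ = +3.59900°, λ = +66.85933°
Δλ = 6.9485°
y = sin Δλ · cos φ₂ = 0.120739
x = cos φ₁ sin φ₂ − sin φ₁ cos φ₂ cos Δλ = 0.271037
θ = atan2(y, x) = 24.0115° → 24.0115° (mod 360°)

24.0°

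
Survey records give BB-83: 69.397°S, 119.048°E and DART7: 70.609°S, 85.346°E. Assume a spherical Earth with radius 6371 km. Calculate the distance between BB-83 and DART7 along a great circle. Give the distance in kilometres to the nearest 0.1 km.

Δφ = -1.2120°,  Δλ = -33.7020°
a = sin²(Δφ/2) + cos φ₁ cos φ₂ sin²(Δλ/2) = 0.009930
c = 2·arcsin(√a) = 0.199626 rad = 11.4377°
d = R·c = 6371 × 0.199626 = 1271.8 km

1271.8 km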